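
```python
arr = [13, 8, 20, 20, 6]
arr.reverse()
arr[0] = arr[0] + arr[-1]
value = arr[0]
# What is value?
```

Trace:
`arr = [13, 8, 20, 20, 6]` → arr = [13, 8, 20, 20, 6]
`arr.reverse()` → arr = [6, 20, 20, 8, 13]
`arr[0] = arr[0] + arr[-1]` → arr = [19, 20, 20, 8, 13]
`value = arr[0]` → value = 19
So value = 19

Answer: 19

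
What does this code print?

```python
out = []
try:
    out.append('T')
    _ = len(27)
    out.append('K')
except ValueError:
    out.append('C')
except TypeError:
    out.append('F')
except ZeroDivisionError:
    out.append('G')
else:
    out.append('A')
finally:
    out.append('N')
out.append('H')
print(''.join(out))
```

Execution trace: 'T' (try body) → 'F' (except TypeError) → 'N' (finally) → 'H' (after the try/except). Output: TFNH

Answer: TFNH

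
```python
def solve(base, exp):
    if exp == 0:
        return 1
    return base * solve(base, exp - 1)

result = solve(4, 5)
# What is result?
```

solve(4, 5) = 4 * 4 * 4 * 4 * 4 = 1024

Answer: 1024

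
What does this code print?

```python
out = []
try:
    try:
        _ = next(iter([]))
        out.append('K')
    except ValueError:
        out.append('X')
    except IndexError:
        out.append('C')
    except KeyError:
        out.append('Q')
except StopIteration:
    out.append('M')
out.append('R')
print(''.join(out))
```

Execution trace: 'M' (outer except StopIteration) → 'R' (after the try/except). Output: MR

Answer: MR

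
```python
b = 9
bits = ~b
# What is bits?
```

Trace:
`b = 9` → b = 9
`bits = ~b` → bits = -10
So bits = -10

Answer: -10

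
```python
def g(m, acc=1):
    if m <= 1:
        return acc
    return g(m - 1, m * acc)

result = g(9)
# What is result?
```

Accumulator trace (n, acc): (9, 1) -> (8, 9) -> (7, 72) -> (6, 504) -> (5, 3024) -> (4, 15120) -> (3, 60480) -> (2, 181440) -> (1, 362880) -> return 362880

Answer: 362880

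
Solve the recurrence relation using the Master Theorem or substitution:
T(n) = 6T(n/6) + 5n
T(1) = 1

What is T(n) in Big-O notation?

By Master Theorem: a=6, b=6, f(n)=5n. Since log_6(6) = 1 and f(n) = Θ(n^1), Case 2 applies. T(n) = O(n log n).

Answer: O(n log n)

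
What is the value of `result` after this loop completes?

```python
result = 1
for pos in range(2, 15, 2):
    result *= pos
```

Product of even numbers 2 to 14
`result` takes the values: 1 → 2 → 8 → 48 → 384 → 3840 → 46080 → 645120

Answer: 645120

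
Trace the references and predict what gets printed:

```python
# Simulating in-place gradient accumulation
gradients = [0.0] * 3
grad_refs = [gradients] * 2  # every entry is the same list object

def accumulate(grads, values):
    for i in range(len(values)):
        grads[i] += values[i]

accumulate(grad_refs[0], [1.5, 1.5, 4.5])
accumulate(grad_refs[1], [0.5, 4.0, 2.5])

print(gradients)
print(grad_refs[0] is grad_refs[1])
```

Key concept: gradient accumulation aliasing.
Step by step:
`gradients = [0.0] * 3` → gradients = [0.0, 0.0, 0.0]
`grad_refs = [gradients] * 2` → grad_refs = [[0.0, 0.0, 0.0], [0.0, 0.0, 0.0]]
`accumulate(grad_refs[0], [1.5, 1.5, 4.5])` → gradients = [1.5, 1.5, 4.5]; grad_refs = [[1.5, 1.5, 4.5], [1.5, 1.5, 4.5]]
`accumulate(grad_refs[1], [0.5, 4.0, 2.5])` → gradients = [2.0, 5.5, 7.0]; grad_refs = [[2.0, 5.5, 7.0], [2.0, 5.5, 7.0]]
`print(gradients)` → prints [2.0, 5.5, 7.0]
`print(grad_refs[0] is grad_refs[1])` → prints True

Answer:
[2.0, 5.5, 7.0]
True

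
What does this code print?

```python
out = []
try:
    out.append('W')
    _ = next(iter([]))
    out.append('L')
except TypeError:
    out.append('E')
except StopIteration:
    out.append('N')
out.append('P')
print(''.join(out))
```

Execution trace: 'W' (try body) → 'N' (except StopIteration) → 'P' (after the try/except). Output: WNP

Answer: WNP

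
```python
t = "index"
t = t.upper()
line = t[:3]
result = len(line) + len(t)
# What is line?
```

Trace:
`t = "index"` → t = 'index'
`t = t.upper()` → t = 'INDEX'
`line = t[:3]` → line = 'IND'
`result = len(line) + len(t)` → result = 8
So line = 'IND'

Answer: 'IND'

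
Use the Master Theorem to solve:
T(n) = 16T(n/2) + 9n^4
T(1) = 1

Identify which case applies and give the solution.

a=16, b=2, f(n)=9n^4. log_2(16) = 4. Since c=4 = 4, Case 2 applies: T(n) = Θ(n^log_b(a) · log n) = O(n^4 log n).

Answer: O(n^4 log n) - Case 2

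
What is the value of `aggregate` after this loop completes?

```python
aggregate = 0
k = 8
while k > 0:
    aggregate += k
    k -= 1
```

Sum 8 down to 1
`aggregate` takes the values: 0 → 8 → 15 → 21 → 26 → 30 → 33 → 35 → 36

Answer: 36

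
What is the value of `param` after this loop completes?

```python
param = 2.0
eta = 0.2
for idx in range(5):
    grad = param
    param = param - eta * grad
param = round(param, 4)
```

Gradient descent: w = 2.0 * (1 - 0.2)^5
`param` takes the values: 2.0 → 1.6 → 1.28 → 1.024 → 0.8192 → 0.65536 → 0.6554

Answer: 0.6554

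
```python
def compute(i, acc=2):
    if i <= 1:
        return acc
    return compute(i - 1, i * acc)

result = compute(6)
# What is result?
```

Accumulator trace (n, acc): (6, 2) -> (5, 12) -> (4, 60) -> (3, 240) -> (2, 720) -> (1, 1440) -> return 1440

Answer: 1440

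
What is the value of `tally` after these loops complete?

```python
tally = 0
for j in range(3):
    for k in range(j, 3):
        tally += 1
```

Upper triangle: 3 + 2 + ... + 1
`tally` takes the values: 0 → 1 → 2 → 3 → 4 → 5 → 6

Answer: 6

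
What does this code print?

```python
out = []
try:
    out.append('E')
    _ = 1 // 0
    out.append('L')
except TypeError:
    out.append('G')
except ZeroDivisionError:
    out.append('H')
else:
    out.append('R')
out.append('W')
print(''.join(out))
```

Execution trace: 'E' (try body) → 'H' (except ZeroDivisionError) → 'W' (after the try/except). Output: EHW

Answer: EHW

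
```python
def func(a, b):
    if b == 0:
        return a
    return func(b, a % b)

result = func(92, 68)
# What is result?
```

func(92, 68) -> func(68, 24) -> func(24, 20) -> func(20, 4) -> func(4, 0) -> 4

Answer: 4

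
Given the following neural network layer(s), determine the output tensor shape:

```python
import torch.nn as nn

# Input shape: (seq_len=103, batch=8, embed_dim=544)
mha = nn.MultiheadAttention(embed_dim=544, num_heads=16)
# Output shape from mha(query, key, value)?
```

Input: (103, 8, 544) -> Output: (103, 8, 544)

Answer: (103, 8, 544)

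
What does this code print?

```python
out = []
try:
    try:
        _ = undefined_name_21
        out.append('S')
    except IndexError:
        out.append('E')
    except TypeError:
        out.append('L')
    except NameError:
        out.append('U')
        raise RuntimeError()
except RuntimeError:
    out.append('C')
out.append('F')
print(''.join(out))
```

Execution trace: 'U' (inner except NameError) → 'C' (outer except RuntimeError) → 'F' (after the try/except). Output: UCF

Answer: UCF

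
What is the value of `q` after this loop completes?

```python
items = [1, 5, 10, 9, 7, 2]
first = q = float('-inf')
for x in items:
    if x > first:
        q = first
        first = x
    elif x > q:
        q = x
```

Second largest (with repeats) in [1, 5, 10, 9, 7, 2]
`q` takes the values: -inf → 1 → 5 → 9

Answer: 9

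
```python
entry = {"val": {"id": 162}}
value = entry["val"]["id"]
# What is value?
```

Trace:
`entry = {"val": {"id": 162}}` → entry = {'val': {'id': 162}}
`value = entry["val"]["id"]` → value = 162
So value = 162

Answer: 162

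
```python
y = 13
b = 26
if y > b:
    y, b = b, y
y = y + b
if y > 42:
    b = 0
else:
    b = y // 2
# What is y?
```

Trace:
`y = 13` → y = 13
`b = 26` → b = 26
`if y > b: ...` → y > b is False → no variable changes
`y = y + b` → y = 39
`if y > 42: ...` → y > 42 is False, take else branch → b = 19
So y = 39

Answer: 39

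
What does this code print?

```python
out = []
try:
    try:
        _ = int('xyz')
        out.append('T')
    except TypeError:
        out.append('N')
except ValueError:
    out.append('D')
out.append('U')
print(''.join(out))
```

Execution trace: 'D' (outer except ValueError) → 'U' (after the try/except). Output: DU

Answer: DU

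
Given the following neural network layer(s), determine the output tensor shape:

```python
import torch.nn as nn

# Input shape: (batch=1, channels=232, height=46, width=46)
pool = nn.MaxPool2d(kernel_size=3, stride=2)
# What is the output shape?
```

Input: (1, 232, 46, 46) -> Output: (1, 232, 22, 22)

Answer: (1, 232, 22, 22)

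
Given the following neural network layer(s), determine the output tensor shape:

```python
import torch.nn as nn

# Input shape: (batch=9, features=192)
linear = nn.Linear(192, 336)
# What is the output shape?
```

Input: (9, 192) -> Output: (9, 336)

Answer: (9, 336)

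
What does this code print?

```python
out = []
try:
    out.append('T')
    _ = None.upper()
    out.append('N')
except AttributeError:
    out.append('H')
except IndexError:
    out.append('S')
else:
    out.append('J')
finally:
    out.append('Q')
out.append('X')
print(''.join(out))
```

Execution trace: 'T' (try body) → 'H' (except AttributeError) → 'Q' (finally) → 'X' (after the try/except). Output: THQX

Answer: THQX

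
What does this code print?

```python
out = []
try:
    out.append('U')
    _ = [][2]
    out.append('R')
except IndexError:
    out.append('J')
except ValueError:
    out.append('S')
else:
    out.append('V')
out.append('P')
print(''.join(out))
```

Execution trace: 'U' (try body) → 'J' (except IndexError) → 'P' (after the try/except). Output: UJP

Answer: UJP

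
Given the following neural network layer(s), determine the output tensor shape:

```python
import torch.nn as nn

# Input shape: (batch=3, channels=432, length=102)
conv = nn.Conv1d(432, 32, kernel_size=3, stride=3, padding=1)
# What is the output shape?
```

Input: (3, 432, 102) -> Output: (3, 32, 34)

Answer: (3, 32, 34)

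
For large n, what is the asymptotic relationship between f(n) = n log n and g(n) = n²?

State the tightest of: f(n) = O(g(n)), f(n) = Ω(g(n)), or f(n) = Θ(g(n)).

n log n vs n²: f(n) = O(g(n)) but not Ω(g(n)) — n² grows strictly faster than n log n.

Answer: f(n) = O(g(n)) but not Ω(g(n)) — n² grows strictly faster than n log n.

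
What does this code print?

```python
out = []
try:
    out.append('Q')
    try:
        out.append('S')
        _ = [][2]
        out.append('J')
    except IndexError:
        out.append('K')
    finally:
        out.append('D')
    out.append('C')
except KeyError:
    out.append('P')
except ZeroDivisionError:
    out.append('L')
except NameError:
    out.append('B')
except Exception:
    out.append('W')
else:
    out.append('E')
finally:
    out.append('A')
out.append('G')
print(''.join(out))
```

Execution trace: 'Q' (try body) → 'S' (inner try body) → 'K' (inner except IndexError) → 'D' (inner finally) → 'C' (try body, no exception) → 'E' (else) → 'A' (finally) → 'G' (after the try/except). Output: QSKDCEAG

Answer: QSKDCEAG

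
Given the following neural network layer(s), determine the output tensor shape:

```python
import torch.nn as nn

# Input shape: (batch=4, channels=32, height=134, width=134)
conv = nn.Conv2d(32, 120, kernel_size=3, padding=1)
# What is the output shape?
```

Input: (4, 32, 134, 134) -> Output: (4, 120, 134, 134)

Answer: (4, 120, 134, 134)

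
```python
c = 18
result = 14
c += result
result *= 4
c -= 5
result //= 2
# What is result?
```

Trace:
`c = 18` → c = 18
`result = 14` → result = 14
`c += result` → c = 32
`result *= 4` → result = 56
`c -= 5` → c = 27
`result //= 2` → result = 28
So result = 28

Answer: 28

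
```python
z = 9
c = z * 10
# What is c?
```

Trace:
`z = 9` → z = 9
`c = z * 10` → c = 90
So c = 90

Answer: 90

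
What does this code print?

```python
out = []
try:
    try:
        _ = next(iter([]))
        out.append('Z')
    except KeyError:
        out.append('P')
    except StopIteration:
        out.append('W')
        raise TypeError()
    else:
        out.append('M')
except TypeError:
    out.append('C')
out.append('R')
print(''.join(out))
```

Execution trace: 'W' (inner except StopIteration) → 'C' (outer except TypeError) → 'R' (after the try/except). Output: WCR

Answer: WCR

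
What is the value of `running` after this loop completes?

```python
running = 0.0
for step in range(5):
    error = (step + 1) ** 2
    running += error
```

Sum of squared losses 1² + 2² + ... + 5²
`running` takes the values: 0.0 → 1.0 → 5.0 → 14.0 → 30.0 → 55.0

Answer: 55.0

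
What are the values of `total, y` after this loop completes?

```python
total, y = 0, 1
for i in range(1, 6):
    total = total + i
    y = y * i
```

Sum and factorial of 1 to 5
`total, y` takes the values: (0, 1) → (1, 1) → (3, 1) → (3, 2) → (6, 2) → (6, 6) → (10, 6) → (10, 24) → (15, 24) → (15, 120)

Answer: 15, 120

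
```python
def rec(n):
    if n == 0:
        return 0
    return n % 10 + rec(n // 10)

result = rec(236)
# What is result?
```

Sum of digits of 236: 6 + 3 + 2 = 11

Answer: 11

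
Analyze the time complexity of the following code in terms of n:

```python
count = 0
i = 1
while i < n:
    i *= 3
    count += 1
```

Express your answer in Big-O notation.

Each loop level contributes: log n. Multiplying the contributions gives O(log n).

Answer: O(log n)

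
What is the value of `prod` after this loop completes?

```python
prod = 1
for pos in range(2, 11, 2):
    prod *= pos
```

Product of even numbers 2 to 10
`prod` takes the values: 1 → 2 → 8 → 48 → 384 → 3840

Answer: 3840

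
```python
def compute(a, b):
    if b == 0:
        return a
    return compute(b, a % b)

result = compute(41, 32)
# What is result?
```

compute(41, 32) -> compute(32, 9) -> compute(9, 5) -> compute(5, 4) -> compute(4, 1) -> compute(1, 0) -> 1

Answer: 1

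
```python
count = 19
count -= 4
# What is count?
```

Trace:
`count = 19` → count = 19
`count -= 4` → count = 15
So count = 15

Answer: 15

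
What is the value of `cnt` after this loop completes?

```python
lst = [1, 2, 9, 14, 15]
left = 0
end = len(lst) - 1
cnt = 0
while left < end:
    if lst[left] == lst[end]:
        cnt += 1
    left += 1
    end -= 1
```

Count matching pairs from ends
`cnt` takes the values: 0

Answer: 0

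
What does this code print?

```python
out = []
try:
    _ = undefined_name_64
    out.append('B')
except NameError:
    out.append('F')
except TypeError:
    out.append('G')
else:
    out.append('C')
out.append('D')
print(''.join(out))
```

Execution trace: 'F' (except NameError) → 'D' (after the try/except). Output: FD

Answer: FD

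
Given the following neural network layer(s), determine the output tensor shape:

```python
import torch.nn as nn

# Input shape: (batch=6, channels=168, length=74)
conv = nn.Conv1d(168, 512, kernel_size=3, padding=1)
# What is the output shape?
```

Input: (6, 168, 74) -> Output: (6, 512, 74)

Answer: (6, 512, 74)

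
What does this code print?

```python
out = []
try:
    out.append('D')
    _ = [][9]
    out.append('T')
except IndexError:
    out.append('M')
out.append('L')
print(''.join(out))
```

Execution trace: 'D' (try body) → 'M' (except IndexError) → 'L' (after the try/except). Output: DML

Answer: DML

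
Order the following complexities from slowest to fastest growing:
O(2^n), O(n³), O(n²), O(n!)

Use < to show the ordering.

Ordered by growth rate: O(n²) < O(n³) < O(2^n) < O(n!)

Answer: O(n²) < O(n³) < O(2^n) < O(n!)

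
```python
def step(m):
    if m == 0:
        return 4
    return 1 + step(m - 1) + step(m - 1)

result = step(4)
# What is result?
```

step(m) = 1 + 2·step(m-1), step(0)=4. Closed form: (4+1)·2^4 - 1 = 79.

Answer: 79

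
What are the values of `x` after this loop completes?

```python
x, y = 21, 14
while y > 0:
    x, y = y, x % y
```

GCD of 21 and 14
`x` takes the values: 21 → 14 → 7

Answer: 7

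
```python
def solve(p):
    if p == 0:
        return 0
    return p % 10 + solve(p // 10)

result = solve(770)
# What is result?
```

Sum of digits of 770: 0 + 7 + 7 = 14

Answer: 14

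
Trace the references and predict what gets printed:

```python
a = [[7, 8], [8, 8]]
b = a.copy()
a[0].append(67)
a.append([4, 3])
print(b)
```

Key concept: shallow copy with nested lists.
Step by step:
`a = [[7, 8], [8, 8]]` → a = [[7, 8], [8, 8]]
`b = a.copy()` → b = [[7, 8], [8, 8]]
`a[0].append(67)` → a = [[7, 8, 67], [8, 8]]; b = [[7, 8, 67], [8, 8]]
`a.append([4, 3])` → a = [[7, 8, 67], [8, 8], [4, 3]]
`print(b)` → prints [[7, 8, 67], [8, 8]]

Answer: [[7, 8, 67], [8, 8]]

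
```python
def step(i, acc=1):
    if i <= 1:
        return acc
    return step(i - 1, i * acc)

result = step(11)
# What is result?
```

Accumulator trace (n, acc): (11, 1) -> (10, 11) -> (9, 110) -> (8, 990) -> (7, 7920) -> (6, 55440) -> (5, 332640) -> (4, 1663200) -> (3, 6652800) -> (2, 19958400) -> (1, 39916800) -> return 39916800

Answer: 39916800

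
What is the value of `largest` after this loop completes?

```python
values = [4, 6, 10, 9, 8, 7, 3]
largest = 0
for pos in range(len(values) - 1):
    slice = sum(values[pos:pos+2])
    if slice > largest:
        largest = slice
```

Max sum of 2-element window in [4, 6, 10, 9, 8, 7, 3]
`largest` takes the values: 0 → 10 → 16 → 19

Answer: 19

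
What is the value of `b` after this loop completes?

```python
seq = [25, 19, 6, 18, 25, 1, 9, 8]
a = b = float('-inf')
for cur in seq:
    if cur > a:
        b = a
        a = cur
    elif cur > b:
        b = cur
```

Second largest (with repeats) in [25, 19, 6, 18, 25, 1, 9, 8]
`b` takes the values: -inf → 19 → 25

Answer: 25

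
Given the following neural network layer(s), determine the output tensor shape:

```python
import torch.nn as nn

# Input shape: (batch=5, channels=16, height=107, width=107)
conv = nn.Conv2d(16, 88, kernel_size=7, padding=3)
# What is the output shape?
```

Input: (5, 16, 107, 107) -> Output: (5, 88, 107, 107)

Answer: (5, 88, 107, 107)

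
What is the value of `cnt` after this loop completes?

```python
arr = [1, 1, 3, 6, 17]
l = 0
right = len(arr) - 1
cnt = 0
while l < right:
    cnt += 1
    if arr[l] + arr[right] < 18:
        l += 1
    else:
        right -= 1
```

Steps to find pair summing to 18
`cnt` takes the values: 0 → 1 → 2 → 3 → 4

Answer: 4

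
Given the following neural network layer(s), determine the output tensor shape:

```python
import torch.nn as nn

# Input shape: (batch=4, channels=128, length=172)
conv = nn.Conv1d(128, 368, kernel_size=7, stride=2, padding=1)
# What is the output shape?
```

Input: (4, 128, 172) -> Output: (4, 368, 84)

Answer: (4, 368, 84)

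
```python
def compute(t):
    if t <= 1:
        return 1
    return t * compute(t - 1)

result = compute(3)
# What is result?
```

compute(3) = 3 * 2 * 1 = 6

Answer: 6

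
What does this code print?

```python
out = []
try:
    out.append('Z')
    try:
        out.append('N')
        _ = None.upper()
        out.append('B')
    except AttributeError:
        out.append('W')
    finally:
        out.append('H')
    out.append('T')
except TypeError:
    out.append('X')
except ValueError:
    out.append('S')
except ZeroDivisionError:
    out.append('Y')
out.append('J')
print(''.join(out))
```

Execution trace: 'Z' (try body) → 'N' (inner try body) → 'W' (inner except AttributeError) → 'H' (inner finally) → 'T' (try body, no exception) → 'J' (after the try/except). Output: ZNWHTJ

Answer: ZNWHTJ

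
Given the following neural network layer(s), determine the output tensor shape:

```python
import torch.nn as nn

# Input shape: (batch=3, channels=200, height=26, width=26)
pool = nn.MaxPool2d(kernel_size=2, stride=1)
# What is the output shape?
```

Input: (3, 200, 26, 26) -> Output: (3, 200, 25, 25)

Answer: (3, 200, 25, 25)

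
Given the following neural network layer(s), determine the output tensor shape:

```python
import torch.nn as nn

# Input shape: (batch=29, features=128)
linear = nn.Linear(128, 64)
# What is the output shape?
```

Input: (29, 128) -> Output: (29, 64)

Answer: (29, 64)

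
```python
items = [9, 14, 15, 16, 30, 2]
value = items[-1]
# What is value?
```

Trace:
`items = [9, 14, 15, 16, 30, 2]` → items = [9, 14, 15, 16, 30, 2]
`value = items[-1]` → value = 2
So value = 2

Answer: 2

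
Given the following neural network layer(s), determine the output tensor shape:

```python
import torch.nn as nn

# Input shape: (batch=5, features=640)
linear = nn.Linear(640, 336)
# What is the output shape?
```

Input: (5, 640) -> Output: (5, 336)

Answer: (5, 336)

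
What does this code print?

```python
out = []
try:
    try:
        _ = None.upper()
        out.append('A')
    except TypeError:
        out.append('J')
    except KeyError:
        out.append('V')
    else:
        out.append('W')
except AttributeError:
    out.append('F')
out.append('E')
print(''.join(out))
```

Execution trace: 'F' (outer except AttributeError) → 'E' (after the try/except). Output: FE

Answer: FE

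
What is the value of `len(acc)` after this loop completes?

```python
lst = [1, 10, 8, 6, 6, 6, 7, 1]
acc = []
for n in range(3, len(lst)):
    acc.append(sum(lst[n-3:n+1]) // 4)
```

Number of 4-element averages
`acc` takes the values: [] → [6] → [6, 7] → [6, 7, 6] → [6, 7, 6, 6] → [6, 7, 6, 6, 5]
So `len(acc)` = 5

Answer: 5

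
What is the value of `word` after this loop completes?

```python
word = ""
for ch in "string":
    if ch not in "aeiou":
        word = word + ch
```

Remove vowels from 'string'
`word` takes the values: "" → "s" → "st" → "str" → "strn" → "strng"

Answer: "strng"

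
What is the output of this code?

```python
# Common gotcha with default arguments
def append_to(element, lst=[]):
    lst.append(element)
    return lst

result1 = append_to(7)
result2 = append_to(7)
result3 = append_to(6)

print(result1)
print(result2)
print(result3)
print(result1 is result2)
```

Key concept: mutable default argument gotcha.
Step by step:
`result1 = append_to(7)` → result1 = [7]
`result2 = append_to(7)` → result1 = [7, 7] (same object as result2); result2 = [7, 7] (same object as result1)
`result3 = append_to(6)` → result1 = [7, 7, 6] (same object as result2, result3); result2 = [7, 7, 6] (same object as result1, result3); result3 = [7, 7, 6] (same object as result1, result2)
`print(result1)` → prints [7, 7, 6]
`print(result2)` → prints [7, 7, 6]
`print(result3)` → prints [7, 7, 6]
`print(result1 is result2)` → prints True

Answer:
[7, 7, 6]
[7, 7, 6]
[7, 7, 6]
True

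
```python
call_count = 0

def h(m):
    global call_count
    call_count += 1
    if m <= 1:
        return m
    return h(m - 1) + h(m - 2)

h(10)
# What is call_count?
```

Calls(m) = 1 + Calls(m-1) + Calls(m-2); Calls(0)=Calls(1)=1. For m=10 this gives 177.

Answer: 177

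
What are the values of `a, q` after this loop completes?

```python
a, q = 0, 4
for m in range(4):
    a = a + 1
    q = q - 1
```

a goes 0→4, q goes 4→0
`a, q` takes the values: (0, 4) → (1, 4) → (1, 3) → (2, 3) → (2, 2) → (3, 2) → (3, 1) → (4, 1) → (4, 0)

Answer: 4, 0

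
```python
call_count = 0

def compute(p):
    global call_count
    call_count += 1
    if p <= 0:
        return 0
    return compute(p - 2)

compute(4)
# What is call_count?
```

Linear recursion stepping by 2: 3 calls from p=4 down to ≤0.

Answer: 3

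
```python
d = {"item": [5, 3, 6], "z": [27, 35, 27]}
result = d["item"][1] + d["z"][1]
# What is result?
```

Trace:
`d = {"item": [5, 3, 6], "z": [27, 35, 27]}` → d = {'item': [5, 3, 6], 'z': [27, 35, 27]}
`result = d["item"][1] + d["z"][1]` → result = 38
So result = 38

Answer: 38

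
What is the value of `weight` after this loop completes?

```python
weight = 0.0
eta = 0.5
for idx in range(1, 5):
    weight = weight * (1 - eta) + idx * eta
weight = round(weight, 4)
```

Moving average with lr=0.5
`weight` takes the values: 0.0 → 0.5 → 1.25 → 2.125 → 3.0625

Answer: 3.0625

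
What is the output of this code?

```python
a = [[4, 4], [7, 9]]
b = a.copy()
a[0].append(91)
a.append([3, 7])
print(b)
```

Key concept: shallow copy with nested lists.
Step by step:
`a = [[4, 4], [7, 9]]` → a = [[4, 4], [7, 9]]
`b = a.copy()` → b = [[4, 4], [7, 9]]
`a[0].append(91)` → a = [[4, 4, 91], [7, 9]]; b = [[4, 4, 91], [7, 9]]
`a.append([3, 7])` → a = [[4, 4, 91], [7, 9], [3, 7]]
`print(b)` → prints [[4, 4, 91], [7, 9]]

Answer: [[4, 4, 91], [7, 9]]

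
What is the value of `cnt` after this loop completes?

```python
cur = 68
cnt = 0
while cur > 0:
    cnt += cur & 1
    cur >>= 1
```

Count set bits in 68 (binary: 0b1000100)
`cnt` takes the values: 0 → 1 → 2

Answer: 2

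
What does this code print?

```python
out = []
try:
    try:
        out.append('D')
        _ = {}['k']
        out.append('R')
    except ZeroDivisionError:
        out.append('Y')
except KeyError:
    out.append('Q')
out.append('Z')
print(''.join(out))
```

Execution trace: 'D' (inner try body) → 'Q' (outer except KeyError) → 'Z' (after the try/except). Output: DQZ

Answer: DQZ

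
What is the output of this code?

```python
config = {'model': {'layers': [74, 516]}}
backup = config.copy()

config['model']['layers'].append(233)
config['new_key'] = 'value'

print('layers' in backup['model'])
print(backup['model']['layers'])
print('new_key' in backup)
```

Key concept: shallow copy gotcha with nested dict.
Step by step:
`config = {'model': {'layers': [74, 516]}}` → config = {'model': {'layers': [74, 516]}}
`backup = config.copy()` → backup = {'model': {'layers': [74, 516]}}
`config['model']['layers'].append(233)` → config = {'model': {'layers': [74, 516, 233]}}; backup = {'model': {'layers': [74, 516, 233]}}
`config['new_key'] = 'value'` → config = {'model': {'layers': [74, 516, 233]}, 'new_key': 'value'}
`print('layers' in backup['model'])` → prints True
`print(backup['model']['layers'])` → prints [74, 516, 233]
`print('new_key' in backup)` → prints False

Answer:
True
[74, 516, 233]
False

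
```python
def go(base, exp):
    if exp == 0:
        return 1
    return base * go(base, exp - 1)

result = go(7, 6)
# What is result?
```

go(7, 6) = 7 * 7 * 7 * 7 * 7 * 7 = 117649

Answer: 117649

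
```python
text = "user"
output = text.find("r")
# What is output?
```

Trace:
`text = "user"` → text = 'user'
`output = text.find("r")` → output = 3
So output = 3

Answer: 3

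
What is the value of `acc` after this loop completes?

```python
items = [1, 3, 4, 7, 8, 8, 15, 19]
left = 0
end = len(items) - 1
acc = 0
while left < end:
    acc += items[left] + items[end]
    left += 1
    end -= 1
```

Sum of pairs from ends
`acc` takes the values: 0 → 20 → 38 → 50 → 65

Answer: 65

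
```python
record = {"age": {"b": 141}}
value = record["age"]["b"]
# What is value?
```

Trace:
`record = {"age": {"b": 141}}` → record = {'age': {'b': 141}}
`value = record["age"]["b"]` → value = 141
So value = 141

Answer: 141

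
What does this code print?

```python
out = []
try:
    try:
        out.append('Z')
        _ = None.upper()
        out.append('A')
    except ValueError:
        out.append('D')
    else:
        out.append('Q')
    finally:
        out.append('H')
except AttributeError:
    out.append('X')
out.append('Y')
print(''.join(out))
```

Execution trace: 'Z' (try body) → 'H' (finally) → 'X' (outer except AttributeError) → 'Y' (after the try/except). Output: ZHXY

Answer: ZHXY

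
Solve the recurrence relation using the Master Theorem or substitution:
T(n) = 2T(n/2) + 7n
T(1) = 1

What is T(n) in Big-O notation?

By Master Theorem: a=2, b=2, f(n)=7n. Since log_2(2) = 1 and f(n) = Θ(n^1), Case 2 applies. T(n) = O(n log n).

Answer: O(n log n)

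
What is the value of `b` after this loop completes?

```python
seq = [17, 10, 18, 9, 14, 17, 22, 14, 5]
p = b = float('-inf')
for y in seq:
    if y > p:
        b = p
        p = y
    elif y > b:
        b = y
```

Second largest (with repeats) in [17, 10, 18, 9, 14, 17, 22, 14, 5]
`b` takes the values: -inf → 10 → 17 → 18

Answer: 18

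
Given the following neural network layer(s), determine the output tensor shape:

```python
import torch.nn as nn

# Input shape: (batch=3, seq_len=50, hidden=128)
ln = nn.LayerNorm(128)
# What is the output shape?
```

Input: (3, 50, 128) -> Output: (3, 50, 128)

Answer: (3, 50, 128)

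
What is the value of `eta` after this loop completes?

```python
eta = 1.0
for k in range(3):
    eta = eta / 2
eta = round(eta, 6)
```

Halving LR 3 times: 1 / 2^3
`eta` takes the values: 1.0 → 0.5 → 0.25 → 0.125

Answer: 0.125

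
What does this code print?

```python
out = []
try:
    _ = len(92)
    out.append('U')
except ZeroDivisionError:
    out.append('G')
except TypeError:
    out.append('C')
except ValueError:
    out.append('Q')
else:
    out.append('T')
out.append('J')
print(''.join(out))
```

Execution trace: 'C' (except TypeError) → 'J' (after the try/except). Output: CJ

Answer: CJ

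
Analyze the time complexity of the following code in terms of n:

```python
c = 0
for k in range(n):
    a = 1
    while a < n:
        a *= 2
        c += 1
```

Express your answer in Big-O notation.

Each loop level contributes: n × log n. Multiplying the contributions gives O(n log n).

Answer: O(n log n)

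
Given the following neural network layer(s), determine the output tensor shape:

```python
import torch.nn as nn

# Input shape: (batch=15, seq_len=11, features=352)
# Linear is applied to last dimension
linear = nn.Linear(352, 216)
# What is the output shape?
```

Input: (15, 11, 352) -> Output: (15, 11, 216)

Answer: (15, 11, 216)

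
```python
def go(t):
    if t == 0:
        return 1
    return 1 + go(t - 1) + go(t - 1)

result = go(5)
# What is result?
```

go(t) = 1 + 2·go(t-1), go(0)=1. Closed form: (1+1)·2^5 - 1 = 63.

Answer: 63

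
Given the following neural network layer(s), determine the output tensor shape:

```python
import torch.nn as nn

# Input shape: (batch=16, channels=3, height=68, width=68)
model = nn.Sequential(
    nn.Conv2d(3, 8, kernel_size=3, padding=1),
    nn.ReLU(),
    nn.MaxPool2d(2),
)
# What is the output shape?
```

Input: (16, 3, 68, 68) -> after Conv2d: (16, 8, 68, 68) -> after ReLU: (16, 8, 68, 68) -> Output: (16, 8, 34, 34)

Answer: (16, 8, 34, 34)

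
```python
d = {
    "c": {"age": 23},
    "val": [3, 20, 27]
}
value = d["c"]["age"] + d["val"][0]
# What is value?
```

Trace:
`d = { ...` → d = {'c': {'age': 23}, 'val': [3, 20, 27]}
`value = d["c"]["age"] + d["val"][0]` → value = 26
So value = 26

Answer: 26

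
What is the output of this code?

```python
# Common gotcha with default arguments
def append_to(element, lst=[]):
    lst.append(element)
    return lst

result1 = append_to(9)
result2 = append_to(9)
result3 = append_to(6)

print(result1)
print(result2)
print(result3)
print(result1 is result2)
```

Key concept: mutable default argument gotcha.
Step by step:
`result1 = append_to(9)` → result1 = [9]
`result2 = append_to(9)` → result1 = [9, 9] (same object as result2); result2 = [9, 9] (same object as result1)
`result3 = append_to(6)` → result1 = [9, 9, 6] (same object as result2, result3); result2 = [9, 9, 6] (same object as result1, result3); result3 = [9, 9, 6] (same object as result1, result2)
`print(result1)` → prints [9, 9, 6]
`print(result2)` → prints [9, 9, 6]
`print(result3)` → prints [9, 9, 6]
`print(result1 is result2)` → prints True

Answer:
[9, 9, 6]
[9, 9, 6]
[9, 9, 6]
True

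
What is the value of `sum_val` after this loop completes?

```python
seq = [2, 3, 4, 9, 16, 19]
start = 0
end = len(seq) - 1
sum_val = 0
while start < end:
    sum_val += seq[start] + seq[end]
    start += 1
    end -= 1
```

Sum of pairs from ends
`sum_val` takes the values: 0 → 21 → 40 → 53

Answer: 53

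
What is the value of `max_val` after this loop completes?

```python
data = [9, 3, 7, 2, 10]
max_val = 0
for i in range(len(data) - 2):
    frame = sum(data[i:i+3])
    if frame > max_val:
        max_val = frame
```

Max sum of 3-element window in [9, 3, 7, 2, 10]
`max_val` takes the values: 0 → 19

Answer: 19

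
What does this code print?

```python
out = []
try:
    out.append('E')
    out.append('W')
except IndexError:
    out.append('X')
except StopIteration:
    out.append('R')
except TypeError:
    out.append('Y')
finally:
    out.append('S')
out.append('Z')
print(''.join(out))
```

Execution trace: 'E' (try body) → 'W' (try body, no exception) → 'S' (finally) → 'Z' (after the try/except). Output: EWSZ

Answer: EWSZ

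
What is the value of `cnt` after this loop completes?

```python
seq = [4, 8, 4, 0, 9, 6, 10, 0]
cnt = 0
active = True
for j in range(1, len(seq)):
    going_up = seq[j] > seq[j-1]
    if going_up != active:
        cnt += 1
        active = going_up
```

Count direction changes in [4, 8, 4, 0, 9, 6, 10, 0]
`cnt` takes the values: 0 → 1 → 2 → 3 → 4 → 5

Answer: 5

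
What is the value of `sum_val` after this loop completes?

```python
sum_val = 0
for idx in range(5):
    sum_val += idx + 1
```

Start at 0, add 1 to 5 = 15
`sum_val` takes the values: 0 → 1 → 3 → 6 → 10 → 15

Answer: 15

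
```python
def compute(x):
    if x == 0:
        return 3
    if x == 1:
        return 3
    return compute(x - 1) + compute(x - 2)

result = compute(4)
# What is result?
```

Build up from base cases: compute(0)=3, compute(1)=3, compute(2)=6, compute(3)=9, compute(4)=15

Answer: 15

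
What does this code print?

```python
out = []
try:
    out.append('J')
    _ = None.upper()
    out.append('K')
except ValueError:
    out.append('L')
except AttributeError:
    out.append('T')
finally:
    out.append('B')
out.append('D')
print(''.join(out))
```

Execution trace: 'J' (try body) → 'T' (except AttributeError) → 'B' (finally) → 'D' (after the try/except). Output: JTBD

Answer: JTBD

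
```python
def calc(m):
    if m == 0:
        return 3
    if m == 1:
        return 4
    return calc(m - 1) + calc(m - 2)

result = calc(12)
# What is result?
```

Build up from base cases: calc(0)=3, calc(1)=4, calc(2)=7, calc(3)=11, calc(4)=18, calc(5)=29, calc(6)=47, ..., calc(12)=843

Answer: 843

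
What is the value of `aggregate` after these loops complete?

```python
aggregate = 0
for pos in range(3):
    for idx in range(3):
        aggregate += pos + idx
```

Sum of all pos+idx for pos,idx in 3x3
`aggregate` takes the values: 0 → 1 → 3 → 4 → 6 → 9 → 11 → 14 → 18

Answer: 18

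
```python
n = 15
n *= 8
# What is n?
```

Trace:
`n = 15` → n = 15
`n *= 8` → n = 120
So n = 120

Answer: 120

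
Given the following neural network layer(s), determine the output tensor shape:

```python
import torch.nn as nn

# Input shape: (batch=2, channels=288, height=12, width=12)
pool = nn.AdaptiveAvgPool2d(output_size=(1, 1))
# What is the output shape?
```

Input: (2, 288, 12, 12) -> Output: (2, 288, 1, 1)

Answer: (2, 288, 1, 1)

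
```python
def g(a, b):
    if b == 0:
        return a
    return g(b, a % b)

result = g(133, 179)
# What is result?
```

g(133, 179) -> g(179, 133) -> g(133, 46) -> g(46, 41) -> g(41, 5) -> g(5, 1) -> g(1, 0) -> 1

Answer: 1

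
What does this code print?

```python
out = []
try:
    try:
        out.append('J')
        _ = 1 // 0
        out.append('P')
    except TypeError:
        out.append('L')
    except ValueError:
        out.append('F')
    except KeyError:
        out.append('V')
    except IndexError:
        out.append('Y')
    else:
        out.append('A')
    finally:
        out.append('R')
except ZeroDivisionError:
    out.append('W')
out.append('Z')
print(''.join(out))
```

Execution trace: 'J' (try body) → 'R' (finally) → 'W' (outer except ZeroDivisionError) → 'Z' (after the try/except). Output: JRWZ

Answer: JRWZ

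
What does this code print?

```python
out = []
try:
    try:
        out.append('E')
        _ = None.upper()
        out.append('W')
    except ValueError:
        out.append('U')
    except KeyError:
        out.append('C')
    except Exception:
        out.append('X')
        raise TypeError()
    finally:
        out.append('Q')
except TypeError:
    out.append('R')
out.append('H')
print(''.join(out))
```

Execution trace: 'E' (try body) → 'X' (except Exception) → 'Q' (finally) → 'R' (outer except TypeError) → 'H' (after the try/except). Output: EXQRH

Answer: EXQRH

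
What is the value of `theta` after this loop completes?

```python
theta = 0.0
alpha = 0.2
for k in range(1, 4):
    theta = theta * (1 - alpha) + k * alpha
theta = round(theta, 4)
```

Moving average with lr=0.2
`theta` takes the values: 0.0 → 0.2 → 0.56 → 1.048

Answer: 1.048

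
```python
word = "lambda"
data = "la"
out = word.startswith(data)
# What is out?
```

Trace:
`word = "lambda"` → word = 'lambda'
`data = "la"` → data = 'la'
`out = word.startswith(data)` → out = True
So out = True

Answer: True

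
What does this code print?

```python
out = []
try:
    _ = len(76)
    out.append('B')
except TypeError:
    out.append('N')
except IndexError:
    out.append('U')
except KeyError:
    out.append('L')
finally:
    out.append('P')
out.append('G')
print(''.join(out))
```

Execution trace: 'N' (except TypeError) → 'P' (finally) → 'G' (after the try/except). Output: NPG

Answer: NPG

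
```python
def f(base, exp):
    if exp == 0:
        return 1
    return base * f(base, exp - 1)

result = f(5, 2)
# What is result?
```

f(5, 2) = 5 * 5 = 25

Answer: 25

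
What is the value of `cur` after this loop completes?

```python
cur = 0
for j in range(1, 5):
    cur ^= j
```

XOR of 1 to 4
`cur` takes the values: 0 → 1 → 3 → 0 → 4

Answer: 4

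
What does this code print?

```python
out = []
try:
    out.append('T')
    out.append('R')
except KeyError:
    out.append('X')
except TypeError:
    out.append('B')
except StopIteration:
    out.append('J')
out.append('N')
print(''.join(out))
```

Execution trace: 'T' (try body) → 'R' (try body, no exception) → 'N' (after the try/except). Output: TRN

Answer: TRN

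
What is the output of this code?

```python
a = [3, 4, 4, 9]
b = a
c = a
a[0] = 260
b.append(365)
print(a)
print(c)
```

Key concept: multiple aliases.
Step by step:
`a = [3, 4, 4, 9]` → a = [3, 4, 4, 9]
`b = a` → b = [3, 4, 4, 9] (same object as a)
`c = a` → c = [3, 4, 4, 9] (same object as a, b)
`a[0] = 260` → a = [260, 4, 4, 9] (same object as b, c); b = [260, 4, 4, 9] (same object as a, c); c = [260, 4, 4, 9] (same object as a, b)
`b.append(365)` → a = [260, 4, 4, 9, 365] (same object as b, c); b = [260, 4, 4, 9, 365] (same object as a, c); c = [260, 4, 4, 9, 365] (same object as a, b)
`print(a)` → prints [260, 4, 4, 9, 365]
`print(c)` → prints [260, 4, 4, 9, 365]

Answer:
[260, 4, 4, 9, 365]
[260, 4, 4, 9, 365]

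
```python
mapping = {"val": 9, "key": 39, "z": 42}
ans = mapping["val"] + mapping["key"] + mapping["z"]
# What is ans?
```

Trace:
`mapping = {"val": 9, "key": 39, "z": 42}` → mapping = {'val': 9, 'key': 39, 'z': 42}
`ans = mapping["val"] + mapping["key"] + mapping["z"]` → ans = 90
So ans = 90

Answer: 90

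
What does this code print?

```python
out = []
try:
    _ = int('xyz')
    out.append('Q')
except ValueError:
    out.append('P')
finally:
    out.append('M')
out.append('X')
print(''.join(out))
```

Execution trace: 'P' (except ValueError) → 'M' (finally) → 'X' (after the try/except). Output: PMX

Answer: PMX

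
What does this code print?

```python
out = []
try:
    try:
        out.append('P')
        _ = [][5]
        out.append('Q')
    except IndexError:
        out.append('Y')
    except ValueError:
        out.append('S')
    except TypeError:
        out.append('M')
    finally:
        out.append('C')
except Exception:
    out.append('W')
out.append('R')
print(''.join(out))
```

Execution trace: 'P' (inner try body) → 'Y' (inner except IndexError) → 'C' (inner finally) → 'R' (after the try/except). Output: PYCR

Answer: PYCR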